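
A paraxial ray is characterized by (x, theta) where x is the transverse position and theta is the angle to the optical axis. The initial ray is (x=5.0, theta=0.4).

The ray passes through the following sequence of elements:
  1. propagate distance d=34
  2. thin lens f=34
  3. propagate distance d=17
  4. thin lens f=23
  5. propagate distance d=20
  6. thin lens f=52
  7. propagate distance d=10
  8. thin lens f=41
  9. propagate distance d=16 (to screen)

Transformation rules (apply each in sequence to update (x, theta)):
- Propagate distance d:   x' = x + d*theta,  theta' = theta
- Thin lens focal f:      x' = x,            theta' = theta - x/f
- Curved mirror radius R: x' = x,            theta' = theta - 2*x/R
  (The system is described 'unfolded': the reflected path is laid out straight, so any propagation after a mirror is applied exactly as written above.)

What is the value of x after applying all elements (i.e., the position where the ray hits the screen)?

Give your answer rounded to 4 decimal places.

Initial: x=5.0000 theta=0.4000
After 1 (propagate distance d=34): x=18.6000 theta=0.4000
After 2 (thin lens f=34): x=18.6000 theta=-5/34 (≈-0.1471)
After 3 (propagate distance d=17): x=16.1000 theta=-5/34 (≈-0.1471)
After 4 (thin lens f=23): x=16.1000 theta=-72/85 (≈-0.8471)
After 5 (propagate distance d=20): x=-143/170 (≈-0.8412) theta=-72/85 (≈-0.8471)
After 6 (thin lens f=52): x=-143/170 (≈-0.8412) theta=-113/136 (≈-0.8309)
After 7 (propagate distance d=10): x=-9.1500 theta=-113/136 (≈-0.8309)
After 8 (thin lens f=41): x=-9.1500 theta=-16943/27880 (≈-0.6077)
After 9 (propagate distance d=16 (to screen)): x=-52619/2788 (≈-18.8734) theta=-16943/27880 (≈-0.6077)
Rounded to 4 decimal places: x = -18.8734

Answer: -18.8734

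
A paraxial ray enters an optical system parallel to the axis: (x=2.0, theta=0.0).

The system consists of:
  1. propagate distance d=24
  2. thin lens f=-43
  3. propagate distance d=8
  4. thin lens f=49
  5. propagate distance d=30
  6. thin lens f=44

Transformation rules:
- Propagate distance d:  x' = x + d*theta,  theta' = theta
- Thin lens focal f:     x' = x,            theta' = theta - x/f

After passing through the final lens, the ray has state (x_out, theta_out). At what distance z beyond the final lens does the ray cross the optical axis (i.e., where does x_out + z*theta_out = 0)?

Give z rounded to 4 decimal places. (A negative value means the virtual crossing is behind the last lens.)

Answer: 42.4677

Derivation:
Initial: x=2.0000 theta=0.0000
After 1 (propagate distance d=24): x=2.0000 theta=0.0000
After 2 (thin lens f=-43): x=2.0000 theta=2/43 (≈0.0465)
After 3 (propagate distance d=8): x=102/43 (≈2.3721) theta=2/43 (≈0.0465)
After 4 (thin lens f=49): x=102/43 (≈2.3721) theta=-4/2107 (≈-0.0019)
After 5 (propagate distance d=30): x=4878/2107 (≈2.3151) theta=-4/2107 (≈-0.0019)
After 6 (thin lens f=44): x=4878/2107 (≈2.3151) theta=-361/6622 (≈-0.0545)
z_focus = -x_out/theta_out = -(4878/2107)/(-361/6622) = 107316/2527 ≈ 42.4677
Rounded to 4 decimal places: z = 42.4677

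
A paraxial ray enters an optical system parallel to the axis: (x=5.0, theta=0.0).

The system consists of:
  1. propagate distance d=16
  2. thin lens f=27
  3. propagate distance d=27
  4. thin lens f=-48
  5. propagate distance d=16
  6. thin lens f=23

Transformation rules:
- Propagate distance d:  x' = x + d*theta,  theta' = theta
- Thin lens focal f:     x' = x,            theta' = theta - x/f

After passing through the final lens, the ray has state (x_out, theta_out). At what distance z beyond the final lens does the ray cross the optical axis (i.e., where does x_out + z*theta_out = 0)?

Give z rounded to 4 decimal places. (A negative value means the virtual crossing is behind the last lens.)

Answer: -52.5714

Derivation:
Initial: x=5.0000 theta=0.0000
After 1 (propagate distance d=16): x=5.0000 theta=0.0000
After 2 (thin lens f=27): x=5.0000 theta=-5/27 (≈-0.1852)
After 3 (propagate distance d=27): x=0.0000 theta=-5/27 (≈-0.1852)
After 4 (thin lens f=-48): x=0.0000 theta=-5/27 (≈-0.1852)
After 5 (propagate distance d=16): x=-80/27 (≈-2.9630) theta=-5/27 (≈-0.1852)
After 6 (thin lens f=23): x=-80/27 (≈-2.9630) theta=-35/621 (≈-0.0564)
z_focus = -x_out/theta_out = -(-80/27)/(-35/621) = -368/7 ≈ -52.5714
Rounded to 4 decimal places: z = -52.5714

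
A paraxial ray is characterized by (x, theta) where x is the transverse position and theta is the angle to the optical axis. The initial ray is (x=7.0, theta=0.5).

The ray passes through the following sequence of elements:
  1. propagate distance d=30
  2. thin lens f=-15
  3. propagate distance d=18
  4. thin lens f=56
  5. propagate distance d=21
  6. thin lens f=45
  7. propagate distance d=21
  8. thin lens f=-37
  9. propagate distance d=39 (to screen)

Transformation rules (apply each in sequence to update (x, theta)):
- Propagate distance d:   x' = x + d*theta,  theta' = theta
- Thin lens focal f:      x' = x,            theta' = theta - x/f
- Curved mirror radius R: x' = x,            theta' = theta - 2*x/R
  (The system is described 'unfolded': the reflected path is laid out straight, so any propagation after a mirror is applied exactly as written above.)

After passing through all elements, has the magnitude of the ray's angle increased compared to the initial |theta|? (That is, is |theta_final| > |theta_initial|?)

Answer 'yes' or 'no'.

Initial: x=7.0000 theta=0.5000
After 1 (propagate distance d=30): x=22.0000 theta=0.5000
After 2 (thin lens f=-15): x=22.0000 theta=59/30 (≈1.9667)
After 3 (propagate distance d=18): x=57.4000 theta=59/30 (≈1.9667)
After 4 (thin lens f=56): x=57.4000 theta=113/120 (≈0.9417)
After 5 (propagate distance d=21): x=77.1750 theta=113/120 (≈0.9417)
After 6 (thin lens f=45): x=77.1750 theta=-58/75 (≈-0.7733)
After 7 (propagate distance d=21): x=60.9350 theta=-58/75 (≈-0.7733)
After 8 (thin lens f=-37): x=60.9350 theta=19393/22200 (≈0.8736)
After 9 (propagate distance d=39 (to screen)): x=175757/1850 (≈95.0038) theta=19393/22200 (≈0.8736)
|theta_initial|=0.5000 |theta_final|=19393/22200 (≈0.8736) -> increased

Answer: yes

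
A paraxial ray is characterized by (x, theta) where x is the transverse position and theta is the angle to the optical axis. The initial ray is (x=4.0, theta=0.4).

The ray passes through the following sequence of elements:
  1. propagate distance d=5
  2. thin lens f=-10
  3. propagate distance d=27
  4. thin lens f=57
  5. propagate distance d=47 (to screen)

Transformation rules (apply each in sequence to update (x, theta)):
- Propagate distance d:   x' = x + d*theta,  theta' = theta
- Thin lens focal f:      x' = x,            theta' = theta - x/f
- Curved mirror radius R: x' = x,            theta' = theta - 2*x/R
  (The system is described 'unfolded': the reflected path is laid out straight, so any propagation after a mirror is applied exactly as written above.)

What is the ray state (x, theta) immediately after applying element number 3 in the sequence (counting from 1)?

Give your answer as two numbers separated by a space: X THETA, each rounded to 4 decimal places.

Initial: x=4.0000 theta=0.4000
After 1 (propagate distance d=5): x=6.0000 theta=0.4000
After 2 (thin lens f=-10): x=6.0000 theta=1.0000
After 3 (propagate distance d=27): x=33.0000 theta=1.0000
Rounded to 4 decimal places: x = 33.0000, theta = 1.0000

Answer: 33.0000 1.0000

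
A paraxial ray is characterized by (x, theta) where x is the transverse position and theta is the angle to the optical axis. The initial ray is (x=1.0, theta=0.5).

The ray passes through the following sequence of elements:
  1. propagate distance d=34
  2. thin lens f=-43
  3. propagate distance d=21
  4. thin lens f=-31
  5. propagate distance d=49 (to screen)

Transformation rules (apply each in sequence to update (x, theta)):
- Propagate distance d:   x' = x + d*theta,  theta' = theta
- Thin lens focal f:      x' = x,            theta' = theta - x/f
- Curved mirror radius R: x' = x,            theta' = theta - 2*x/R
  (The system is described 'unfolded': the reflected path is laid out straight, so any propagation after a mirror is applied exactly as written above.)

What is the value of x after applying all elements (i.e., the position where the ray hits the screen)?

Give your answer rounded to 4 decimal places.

Initial: x=1.0000 theta=0.5000
After 1 (propagate distance d=34): x=18.0000 theta=0.5000
After 2 (thin lens f=-43): x=18.0000 theta=79/86 (≈0.9186)
After 3 (propagate distance d=21): x=3207/86 (≈37.2907) theta=79/86 (≈0.9186)
After 4 (thin lens f=-31): x=3207/86 (≈37.2907) theta=2828/1333 (≈2.1215)
After 5 (propagate distance d=49 (to screen)): x=376561/2666 (≈141.2457) theta=2828/1333 (≈2.1215)
Rounded to 4 decimal places: x = 141.2457

Answer: 141.2457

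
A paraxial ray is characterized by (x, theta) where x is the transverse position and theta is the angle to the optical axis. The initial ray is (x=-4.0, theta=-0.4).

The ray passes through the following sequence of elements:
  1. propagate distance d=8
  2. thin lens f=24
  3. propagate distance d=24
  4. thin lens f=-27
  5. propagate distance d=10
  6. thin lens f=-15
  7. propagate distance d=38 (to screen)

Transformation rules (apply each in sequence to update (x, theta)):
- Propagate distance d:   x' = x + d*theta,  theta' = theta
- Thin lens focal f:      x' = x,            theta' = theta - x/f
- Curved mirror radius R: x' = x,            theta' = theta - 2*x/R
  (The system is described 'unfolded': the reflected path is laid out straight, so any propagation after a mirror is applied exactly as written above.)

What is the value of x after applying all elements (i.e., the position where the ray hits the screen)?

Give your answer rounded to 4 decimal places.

Initial: x=-4.0000 theta=-0.4000
After 1 (propagate distance d=8): x=-7.2000 theta=-0.4000
After 2 (thin lens f=24): x=-7.2000 theta=-0.1000
After 3 (propagate distance d=24): x=-9.6000 theta=-0.1000
After 4 (thin lens f=-27): x=-9.6000 theta=-41/90 (≈-0.4556)
After 5 (propagate distance d=10): x=-637/45 (≈-14.1556) theta=-41/90 (≈-0.4556)
After 6 (thin lens f=-15): x=-637/45 (≈-14.1556) theta=-1889/1350 (≈-1.3993)
After 7 (propagate distance d=38 (to screen)): x=-45446/675 (≈-67.3274) theta=-1889/1350 (≈-1.3993)
Rounded to 4 decimal places: x = -67.3274

Answer: -67.3274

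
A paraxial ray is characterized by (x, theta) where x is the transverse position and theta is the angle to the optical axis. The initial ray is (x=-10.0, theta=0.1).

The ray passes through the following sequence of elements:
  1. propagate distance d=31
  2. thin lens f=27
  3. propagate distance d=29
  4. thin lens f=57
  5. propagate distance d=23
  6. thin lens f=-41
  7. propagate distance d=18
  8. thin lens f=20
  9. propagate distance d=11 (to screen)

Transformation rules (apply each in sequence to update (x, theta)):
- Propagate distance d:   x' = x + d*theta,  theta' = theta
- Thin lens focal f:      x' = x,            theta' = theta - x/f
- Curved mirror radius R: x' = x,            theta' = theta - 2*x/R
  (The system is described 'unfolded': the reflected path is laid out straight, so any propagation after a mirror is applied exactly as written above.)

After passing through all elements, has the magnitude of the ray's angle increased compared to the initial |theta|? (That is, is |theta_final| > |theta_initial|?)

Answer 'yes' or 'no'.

Answer: yes

Derivation:
Initial: x=-10.0000 theta=0.1000
After 1 (propagate distance d=31): x=-6.9000 theta=0.1000
After 2 (thin lens f=27): x=-6.9000 theta=16/45 (≈0.3556)
After 3 (propagate distance d=29): x=307/90 (≈3.4111) theta=16/45 (≈0.3556)
After 4 (thin lens f=57): x=307/90 (≈3.4111) theta=1517/5130 (≈0.2957)
After 5 (propagate distance d=23): x=5239/513 (≈10.2125) theta=1517/5130 (≈0.2957)
After 6 (thin lens f=-41): x=5239/513 (≈10.2125) theta=114587/210330 (≈0.5448)
After 7 (propagate distance d=18): x=2105278/105165 (≈20.0188) theta=114587/210330 (≈0.5448)
After 8 (thin lens f=20): x=2105278/105165 (≈20.0188) theta=-239852/525825 (≈-0.4561)
After 9 (propagate distance d=11 (to screen)): x=7888018/525825 (≈15.0012) theta=-239852/525825 (≈-0.4561)
|theta_initial|=0.1000 |theta_final|=239852/525825 (≈0.4561) -> increased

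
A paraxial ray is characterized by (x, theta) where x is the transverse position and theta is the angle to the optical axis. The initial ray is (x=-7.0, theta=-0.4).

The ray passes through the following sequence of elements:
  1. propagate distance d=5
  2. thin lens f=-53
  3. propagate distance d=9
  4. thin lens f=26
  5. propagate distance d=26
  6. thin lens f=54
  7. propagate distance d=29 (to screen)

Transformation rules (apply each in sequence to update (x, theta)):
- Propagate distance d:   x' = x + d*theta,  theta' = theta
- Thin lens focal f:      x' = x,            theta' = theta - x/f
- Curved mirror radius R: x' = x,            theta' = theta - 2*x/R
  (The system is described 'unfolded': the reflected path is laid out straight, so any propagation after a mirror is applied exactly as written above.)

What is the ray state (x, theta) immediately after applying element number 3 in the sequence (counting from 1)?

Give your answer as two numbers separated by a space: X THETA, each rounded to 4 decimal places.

Initial: x=-7.0000 theta=-0.4000
After 1 (propagate distance d=5): x=-9.0000 theta=-0.4000
After 2 (thin lens f=-53): x=-9.0000 theta=-151/265 (≈-0.5698)
After 3 (propagate distance d=9): x=-3744/265 (≈-14.1283) theta=-151/265 (≈-0.5698)
Rounded to 4 decimal places: x = -14.1283, theta = -0.5698

Answer: -14.1283 -0.5698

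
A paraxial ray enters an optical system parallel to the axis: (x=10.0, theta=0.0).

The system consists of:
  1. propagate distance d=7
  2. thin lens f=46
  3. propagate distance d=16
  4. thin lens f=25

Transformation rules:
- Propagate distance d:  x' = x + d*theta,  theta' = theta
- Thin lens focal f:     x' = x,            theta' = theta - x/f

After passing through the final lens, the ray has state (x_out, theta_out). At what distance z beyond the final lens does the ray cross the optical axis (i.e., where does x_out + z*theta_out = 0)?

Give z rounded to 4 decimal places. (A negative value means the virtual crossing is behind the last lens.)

Initial: x=10.0000 theta=0.0000
After 1 (propagate distance d=7): x=10.0000 theta=0.0000
After 2 (thin lens f=46): x=10.0000 theta=-5/23 (≈-0.2174)
After 3 (propagate distance d=16): x=150/23 (≈6.5217) theta=-5/23 (≈-0.2174)
After 4 (thin lens f=25): x=150/23 (≈6.5217) theta=-11/23 (≈-0.4783)
z_focus = -x_out/theta_out = -(150/23)/(-11/23) = 150/11 ≈ 13.6364
Rounded to 4 decimal places: z = 13.6364

Answer: 13.6364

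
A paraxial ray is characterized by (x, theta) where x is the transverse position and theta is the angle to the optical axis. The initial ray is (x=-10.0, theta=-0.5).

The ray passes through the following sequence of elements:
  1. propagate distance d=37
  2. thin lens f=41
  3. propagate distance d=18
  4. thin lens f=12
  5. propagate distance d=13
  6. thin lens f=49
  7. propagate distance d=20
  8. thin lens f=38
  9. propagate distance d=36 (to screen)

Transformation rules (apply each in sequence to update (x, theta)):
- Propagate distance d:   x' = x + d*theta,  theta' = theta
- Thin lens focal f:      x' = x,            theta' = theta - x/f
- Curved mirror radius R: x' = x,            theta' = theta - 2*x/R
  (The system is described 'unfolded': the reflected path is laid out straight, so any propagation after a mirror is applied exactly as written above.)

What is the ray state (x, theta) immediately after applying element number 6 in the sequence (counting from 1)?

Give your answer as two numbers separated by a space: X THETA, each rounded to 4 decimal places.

Answer: 4.6189 2.1832

Derivation:
Initial: x=-10.0000 theta=-0.5000
After 1 (propagate distance d=37): x=-28.5000 theta=-0.5000
After 2 (thin lens f=41): x=-28.5000 theta=8/41 (≈0.1951)
After 3 (propagate distance d=18): x=-2049/82 (≈-24.9878) theta=8/41 (≈0.1951)
After 4 (thin lens f=12): x=-2049/82 (≈-24.9878) theta=747/328 (≈2.2774)
After 5 (propagate distance d=13): x=1515/328 (≈4.6189) theta=747/328 (≈2.2774)
After 6 (thin lens f=49): x=1515/328 (≈4.6189) theta=4386/2009 (≈2.1832)
Rounded to 4 decimal places: x = 4.6189, theta = 2.1832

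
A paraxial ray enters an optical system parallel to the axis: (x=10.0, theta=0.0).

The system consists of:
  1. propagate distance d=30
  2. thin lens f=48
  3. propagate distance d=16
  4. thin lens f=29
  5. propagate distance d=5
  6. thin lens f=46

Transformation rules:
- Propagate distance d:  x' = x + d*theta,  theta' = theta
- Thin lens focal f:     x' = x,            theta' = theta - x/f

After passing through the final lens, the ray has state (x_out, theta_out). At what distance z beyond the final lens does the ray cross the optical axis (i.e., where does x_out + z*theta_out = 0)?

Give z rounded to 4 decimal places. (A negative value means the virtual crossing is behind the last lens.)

Initial: x=10.0000 theta=0.0000
After 1 (propagate distance d=30): x=10.0000 theta=0.0000
After 2 (thin lens f=48): x=10.0000 theta=-5/24 (≈-0.2083)
After 3 (propagate distance d=16): x=20/3 (≈6.6667) theta=-5/24 (≈-0.2083)
After 4 (thin lens f=29): x=20/3 (≈6.6667) theta=-305/696 (≈-0.4382)
After 5 (propagate distance d=5): x=3115/696 (≈4.4756) theta=-305/696 (≈-0.4382)
After 6 (thin lens f=46): x=3115/696 (≈4.4756) theta=-5715/10672 (≈-0.5355)
z_focus = -x_out/theta_out = -(3115/696)/(-5715/10672) = 28658/3429 ≈ 8.3575
Rounded to 4 decimal places: z = 8.3575

Answer: 8.3575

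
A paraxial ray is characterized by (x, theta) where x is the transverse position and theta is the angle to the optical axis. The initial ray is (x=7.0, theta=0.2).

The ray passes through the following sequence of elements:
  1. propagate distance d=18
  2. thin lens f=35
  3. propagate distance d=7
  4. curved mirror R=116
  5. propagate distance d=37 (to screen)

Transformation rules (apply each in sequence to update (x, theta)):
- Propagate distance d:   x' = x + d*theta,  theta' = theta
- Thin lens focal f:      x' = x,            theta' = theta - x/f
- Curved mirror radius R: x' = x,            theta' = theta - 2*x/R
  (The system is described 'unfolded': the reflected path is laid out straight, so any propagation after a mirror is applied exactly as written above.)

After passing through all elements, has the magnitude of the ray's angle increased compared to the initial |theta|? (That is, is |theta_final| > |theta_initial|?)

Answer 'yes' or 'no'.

Answer: yes

Derivation:
Initial: x=7.0000 theta=0.2000
After 1 (propagate distance d=18): x=10.6000 theta=0.2000
After 2 (thin lens f=35): x=10.6000 theta=-18/175 (≈-0.1029)
After 3 (propagate distance d=7): x=9.8800 theta=-18/175 (≈-0.1029)
After 4 (curved mirror R=116): x=9.8800 theta=-2773/10150 (≈-0.2732)
After 5 (propagate distance d=37 (to screen)): x=-2319/10150 (≈-0.2285) theta=-2773/10150 (≈-0.2732)
|theta_initial|=0.2000 |theta_final|=2773/10150 (≈0.2732) -> increased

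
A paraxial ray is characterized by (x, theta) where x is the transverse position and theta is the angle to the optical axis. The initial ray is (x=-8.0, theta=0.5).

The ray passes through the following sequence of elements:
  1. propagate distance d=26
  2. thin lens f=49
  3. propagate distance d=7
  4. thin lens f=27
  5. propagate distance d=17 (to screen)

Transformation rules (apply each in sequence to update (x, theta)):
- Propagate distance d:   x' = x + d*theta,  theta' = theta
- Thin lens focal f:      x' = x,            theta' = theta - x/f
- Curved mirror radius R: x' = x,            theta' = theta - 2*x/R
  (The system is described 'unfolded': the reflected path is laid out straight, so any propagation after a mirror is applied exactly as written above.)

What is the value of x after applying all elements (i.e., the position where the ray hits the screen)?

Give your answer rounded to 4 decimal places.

Answer: 9.6489

Derivation:
Initial: x=-8.0000 theta=0.5000
After 1 (propagate distance d=26): x=5.0000 theta=0.5000
After 2 (thin lens f=49): x=5.0000 theta=39/98 (≈0.3980)
After 3 (propagate distance d=7): x=109/14 (≈7.7857) theta=39/98 (≈0.3980)
After 4 (thin lens f=27): x=109/14 (≈7.7857) theta=145/1323 (≈0.1096)
After 5 (propagate distance d=17 (to screen)): x=25531/2646 (≈9.6489) theta=145/1323 (≈0.1096)
Rounded to 4 decimal places: x = 9.6489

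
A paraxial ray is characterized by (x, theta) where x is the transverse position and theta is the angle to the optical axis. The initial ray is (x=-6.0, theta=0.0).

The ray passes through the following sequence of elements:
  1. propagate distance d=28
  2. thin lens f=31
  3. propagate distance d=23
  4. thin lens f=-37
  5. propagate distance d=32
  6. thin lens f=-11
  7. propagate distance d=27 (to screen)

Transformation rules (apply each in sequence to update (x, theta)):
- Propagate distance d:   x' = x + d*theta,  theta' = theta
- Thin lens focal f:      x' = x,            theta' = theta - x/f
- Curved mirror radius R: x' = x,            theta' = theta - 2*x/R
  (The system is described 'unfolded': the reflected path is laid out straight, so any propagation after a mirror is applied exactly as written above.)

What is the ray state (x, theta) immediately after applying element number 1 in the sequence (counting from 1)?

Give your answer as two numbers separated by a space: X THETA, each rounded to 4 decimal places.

Initial: x=-6.0000 theta=0.0000
After 1 (propagate distance d=28): x=-6.0000 theta=0.0000
Rounded to 4 decimal places: x = -6.0000, theta = 0.0000

Answer: -6.0000 0.0000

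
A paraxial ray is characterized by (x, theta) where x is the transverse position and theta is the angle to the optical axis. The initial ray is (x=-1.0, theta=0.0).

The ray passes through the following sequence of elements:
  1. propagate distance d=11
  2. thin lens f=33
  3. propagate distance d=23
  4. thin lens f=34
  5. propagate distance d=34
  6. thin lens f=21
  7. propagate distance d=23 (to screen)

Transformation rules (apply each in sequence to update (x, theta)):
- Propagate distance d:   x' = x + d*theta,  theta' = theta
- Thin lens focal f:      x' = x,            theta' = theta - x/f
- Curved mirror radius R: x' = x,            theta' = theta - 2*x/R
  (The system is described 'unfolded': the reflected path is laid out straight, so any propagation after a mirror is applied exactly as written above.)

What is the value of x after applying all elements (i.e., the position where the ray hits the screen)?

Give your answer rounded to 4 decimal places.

Answer: 0.8038

Derivation:
Initial: x=-1.0000 theta=0.0000
After 1 (propagate distance d=11): x=-1.0000 theta=0.0000
After 2 (thin lens f=33): x=-1.0000 theta=1/33 (≈0.0303)
After 3 (propagate distance d=23): x=-10/33 (≈-0.3030) theta=1/33 (≈0.0303)
After 4 (thin lens f=34): x=-10/33 (≈-0.3030) theta=2/51 (≈0.0392)
After 5 (propagate distance d=34): x=34/33 (≈1.0303) theta=2/51 (≈0.0392)
After 6 (thin lens f=21): x=34/33 (≈1.0303) theta=-116/11781 (≈-0.0098)
After 7 (propagate distance d=23 (to screen)): x=9470/11781 (≈0.8038) theta=-116/11781 (≈-0.0098)
Rounded to 4 decimal places: x = 0.8038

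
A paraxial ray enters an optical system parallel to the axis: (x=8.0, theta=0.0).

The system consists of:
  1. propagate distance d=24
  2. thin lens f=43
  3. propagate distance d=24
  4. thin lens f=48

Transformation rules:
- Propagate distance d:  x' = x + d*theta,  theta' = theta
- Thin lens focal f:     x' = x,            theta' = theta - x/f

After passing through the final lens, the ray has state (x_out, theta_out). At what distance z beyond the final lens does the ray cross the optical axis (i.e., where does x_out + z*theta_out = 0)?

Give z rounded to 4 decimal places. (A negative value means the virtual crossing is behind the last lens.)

Initial: x=8.0000 theta=0.0000
After 1 (propagate distance d=24): x=8.0000 theta=0.0000
After 2 (thin lens f=43): x=8.0000 theta=-8/43 (≈-0.1860)
After 3 (propagate distance d=24): x=152/43 (≈3.5349) theta=-8/43 (≈-0.1860)
After 4 (thin lens f=48): x=152/43 (≈3.5349) theta=-67/258 (≈-0.2597)
z_focus = -x_out/theta_out = -(152/43)/(-67/258) = 912/67 ≈ 13.6119
Rounded to 4 decimal places: z = 13.6119

Answer: 13.6119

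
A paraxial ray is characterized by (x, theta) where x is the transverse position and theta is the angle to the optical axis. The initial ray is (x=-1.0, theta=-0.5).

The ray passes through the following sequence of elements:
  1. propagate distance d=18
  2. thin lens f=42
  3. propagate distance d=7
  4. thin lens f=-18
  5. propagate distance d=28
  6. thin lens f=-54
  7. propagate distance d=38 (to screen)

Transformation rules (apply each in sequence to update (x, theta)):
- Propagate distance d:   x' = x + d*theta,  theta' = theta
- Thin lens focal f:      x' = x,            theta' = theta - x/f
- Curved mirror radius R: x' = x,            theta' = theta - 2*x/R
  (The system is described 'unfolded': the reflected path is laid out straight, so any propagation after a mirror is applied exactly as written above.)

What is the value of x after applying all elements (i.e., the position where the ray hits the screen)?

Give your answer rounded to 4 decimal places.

Initial: x=-1.0000 theta=-0.5000
After 1 (propagate distance d=18): x=-10.0000 theta=-0.5000
After 2 (thin lens f=42): x=-10.0000 theta=-11/42 (≈-0.2619)
After 3 (propagate distance d=7): x=-71/6 (≈-11.8333) theta=-11/42 (≈-0.2619)
After 4 (thin lens f=-18): x=-71/6 (≈-11.8333) theta=-695/756 (≈-0.9193)
After 5 (propagate distance d=28): x=-2029/54 (≈-37.5741) theta=-695/756 (≈-0.9193)
After 6 (thin lens f=-54): x=-2029/54 (≈-37.5741) theta=-8242/5103 (≈-1.6151)
After 7 (propagate distance d=38 (to screen)): x=-1009873/10206 (≈-98.9490) theta=-8242/5103 (≈-1.6151)
Rounded to 4 decimal places: x = -98.9490

Answer: -98.9490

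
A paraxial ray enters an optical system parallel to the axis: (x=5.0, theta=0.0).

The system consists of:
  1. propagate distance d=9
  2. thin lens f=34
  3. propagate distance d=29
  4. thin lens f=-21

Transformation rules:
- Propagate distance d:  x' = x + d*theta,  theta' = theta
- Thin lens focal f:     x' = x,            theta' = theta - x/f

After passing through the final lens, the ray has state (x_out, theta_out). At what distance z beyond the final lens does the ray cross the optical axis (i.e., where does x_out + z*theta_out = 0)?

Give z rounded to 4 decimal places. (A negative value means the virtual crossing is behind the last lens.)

Initial: x=5.0000 theta=0.0000
After 1 (propagate distance d=9): x=5.0000 theta=0.0000
After 2 (thin lens f=34): x=5.0000 theta=-5/34 (≈-0.1471)
After 3 (propagate distance d=29): x=25/34 (≈0.7353) theta=-5/34 (≈-0.1471)
After 4 (thin lens f=-21): x=25/34 (≈0.7353) theta=-40/357 (≈-0.1120)
z_focus = -x_out/theta_out = -(25/34)/(-40/357) = 6.5625
Rounded to 4 decimal places: z = 6.5625

Answer: 6.5625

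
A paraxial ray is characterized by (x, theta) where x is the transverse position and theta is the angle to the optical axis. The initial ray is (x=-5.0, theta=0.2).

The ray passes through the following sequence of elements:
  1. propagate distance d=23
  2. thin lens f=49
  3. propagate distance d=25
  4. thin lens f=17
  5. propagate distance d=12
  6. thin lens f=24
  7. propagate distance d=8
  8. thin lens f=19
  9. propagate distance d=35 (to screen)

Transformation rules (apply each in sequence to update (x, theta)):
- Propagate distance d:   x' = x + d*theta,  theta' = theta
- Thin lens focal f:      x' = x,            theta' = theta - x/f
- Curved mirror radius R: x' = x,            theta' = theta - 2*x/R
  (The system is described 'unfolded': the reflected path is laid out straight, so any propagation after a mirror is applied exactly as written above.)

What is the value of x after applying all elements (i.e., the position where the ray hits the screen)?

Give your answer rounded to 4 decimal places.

Initial: x=-5.0000 theta=0.2000
After 1 (propagate distance d=23): x=-0.4000 theta=0.2000
After 2 (thin lens f=49): x=-0.4000 theta=51/245 (≈0.2082)
After 3 (propagate distance d=25): x=1177/245 (≈4.8041) theta=51/245 (≈0.2082)
After 4 (thin lens f=17): x=1177/245 (≈4.8041) theta=-62/833 (≈-0.0744)
After 5 (propagate distance d=12): x=2327/595 (≈3.9109) theta=-62/833 (≈-0.0744)
After 6 (thin lens f=24): x=2327/595 (≈3.9109) theta=-23729/99960 (≈-0.2374)
After 7 (propagate distance d=8): x=25138/12495 (≈2.0118) theta=-23729/99960 (≈-0.2374)
After 8 (thin lens f=19): x=25138/12495 (≈2.0118) theta=-130391/379848 (≈-0.3433)
After 9 (propagate distance d=35 (to screen)): x=-372499/37240 (≈-10.0027) theta=-130391/379848 (≈-0.3433)
Rounded to 4 decimal places: x = -10.0027

Answer: -10.0027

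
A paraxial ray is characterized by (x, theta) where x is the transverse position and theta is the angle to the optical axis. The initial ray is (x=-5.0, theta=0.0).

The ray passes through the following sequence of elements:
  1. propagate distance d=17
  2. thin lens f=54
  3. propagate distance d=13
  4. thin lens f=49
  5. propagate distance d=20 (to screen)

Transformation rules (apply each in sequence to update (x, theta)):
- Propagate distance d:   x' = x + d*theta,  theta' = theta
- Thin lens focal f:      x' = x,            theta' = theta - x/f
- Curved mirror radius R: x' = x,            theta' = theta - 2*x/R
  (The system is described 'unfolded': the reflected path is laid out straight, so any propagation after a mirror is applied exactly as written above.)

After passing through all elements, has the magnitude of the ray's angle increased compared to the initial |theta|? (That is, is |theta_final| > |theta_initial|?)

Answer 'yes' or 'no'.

Answer: yes

Derivation:
Initial: x=-5.0000 theta=0.0000
After 1 (propagate distance d=17): x=-5.0000 theta=0.0000
After 2 (thin lens f=54): x=-5.0000 theta=5/54 (≈0.0926)
After 3 (propagate distance d=13): x=-205/54 (≈-3.7963) theta=5/54 (≈0.0926)
After 4 (thin lens f=49): x=-205/54 (≈-3.7963) theta=25/147 (≈0.1701)
After 5 (propagate distance d=20 (to screen)): x=-1045/2646 (≈-0.3949) theta=25/147 (≈0.1701)
|theta_initial|=0.0000 |theta_final|=25/147 (≈0.1701) -> increased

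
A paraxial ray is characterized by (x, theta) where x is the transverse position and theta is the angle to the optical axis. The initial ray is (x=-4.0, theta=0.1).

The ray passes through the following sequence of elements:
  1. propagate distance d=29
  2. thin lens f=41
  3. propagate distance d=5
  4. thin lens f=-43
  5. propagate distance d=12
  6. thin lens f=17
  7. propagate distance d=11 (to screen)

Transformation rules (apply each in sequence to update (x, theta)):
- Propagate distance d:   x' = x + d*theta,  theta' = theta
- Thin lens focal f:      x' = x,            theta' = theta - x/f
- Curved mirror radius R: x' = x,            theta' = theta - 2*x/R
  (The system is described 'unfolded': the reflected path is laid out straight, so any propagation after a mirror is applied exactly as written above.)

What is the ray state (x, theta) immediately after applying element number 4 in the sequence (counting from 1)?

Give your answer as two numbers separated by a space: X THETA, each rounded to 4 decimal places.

Initial: x=-4.0000 theta=0.1000
After 1 (propagate distance d=29): x=-1.1000 theta=0.1000
After 2 (thin lens f=41): x=-1.1000 theta=26/205 (≈0.1268)
After 3 (propagate distance d=5): x=-191/410 (≈-0.4659) theta=26/205 (≈0.1268)
After 4 (thin lens f=-43): x=-191/410 (≈-0.4659) theta=409/3526 (≈0.1160)
Rounded to 4 decimal places: x = -0.4659, theta = 0.1160

Answer: -0.4659 0.1160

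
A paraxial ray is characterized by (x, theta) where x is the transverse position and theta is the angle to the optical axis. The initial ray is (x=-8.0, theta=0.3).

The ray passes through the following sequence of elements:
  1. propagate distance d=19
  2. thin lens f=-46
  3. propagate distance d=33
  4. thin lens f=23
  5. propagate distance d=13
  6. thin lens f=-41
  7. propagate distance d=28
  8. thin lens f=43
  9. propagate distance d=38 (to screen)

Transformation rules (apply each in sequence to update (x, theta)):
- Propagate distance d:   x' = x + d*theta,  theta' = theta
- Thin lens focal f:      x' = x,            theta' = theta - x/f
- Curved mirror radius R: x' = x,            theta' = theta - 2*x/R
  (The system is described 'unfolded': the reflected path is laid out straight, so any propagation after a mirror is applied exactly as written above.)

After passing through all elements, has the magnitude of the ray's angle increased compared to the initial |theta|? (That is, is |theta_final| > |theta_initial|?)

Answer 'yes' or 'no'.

Initial: x=-8.0000 theta=0.3000
After 1 (propagate distance d=19): x=-2.3000 theta=0.3000
After 2 (thin lens f=-46): x=-2.3000 theta=0.2500
After 3 (propagate distance d=33): x=5.9500 theta=0.2500
After 4 (thin lens f=23): x=5.9500 theta=-1/115 (≈-0.0087)
After 5 (propagate distance d=13): x=537/92 (≈5.8370) theta=-1/115 (≈-0.0087)
After 6 (thin lens f=-41): x=537/92 (≈5.8370) theta=2521/18860 (≈0.1337)
After 7 (propagate distance d=28): x=180673/18860 (≈9.5797) theta=2521/18860 (≈0.1337)
After 8 (thin lens f=43): x=180673/18860 (≈9.5797) theta=-7227/81098 (≈-0.0891)
After 9 (propagate distance d=38 (to screen)): x=5022679/810980 (≈6.1933) theta=-7227/81098 (≈-0.0891)
|theta_initial|=0.3000 |theta_final|=7227/81098 (≈0.0891) -> not increased

Answer: no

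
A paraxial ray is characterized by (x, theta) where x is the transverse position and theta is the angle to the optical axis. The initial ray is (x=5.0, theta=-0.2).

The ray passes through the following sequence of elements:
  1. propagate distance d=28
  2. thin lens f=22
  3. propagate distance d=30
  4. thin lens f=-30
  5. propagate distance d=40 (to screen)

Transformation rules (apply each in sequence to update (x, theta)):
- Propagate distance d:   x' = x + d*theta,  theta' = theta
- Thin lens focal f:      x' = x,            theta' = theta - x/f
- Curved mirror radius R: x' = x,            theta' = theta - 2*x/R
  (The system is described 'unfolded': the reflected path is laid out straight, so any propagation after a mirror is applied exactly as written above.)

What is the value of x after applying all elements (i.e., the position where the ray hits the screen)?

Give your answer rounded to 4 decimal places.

Answer: -20.4000

Derivation:
Initial: x=5.0000 theta=-0.2000
After 1 (propagate distance d=28): x=-0.6000 theta=-0.2000
After 2 (thin lens f=22): x=-0.6000 theta=-19/110 (≈-0.1727)
After 3 (propagate distance d=30): x=-318/55 (≈-5.7818) theta=-19/110 (≈-0.1727)
After 4 (thin lens f=-30): x=-318/55 (≈-5.7818) theta=-201/550 (≈-0.3655)
After 5 (propagate distance d=40 (to screen)): x=-20.4000 theta=-201/550 (≈-0.3655)
Rounded to 4 decimal places: x = -20.4000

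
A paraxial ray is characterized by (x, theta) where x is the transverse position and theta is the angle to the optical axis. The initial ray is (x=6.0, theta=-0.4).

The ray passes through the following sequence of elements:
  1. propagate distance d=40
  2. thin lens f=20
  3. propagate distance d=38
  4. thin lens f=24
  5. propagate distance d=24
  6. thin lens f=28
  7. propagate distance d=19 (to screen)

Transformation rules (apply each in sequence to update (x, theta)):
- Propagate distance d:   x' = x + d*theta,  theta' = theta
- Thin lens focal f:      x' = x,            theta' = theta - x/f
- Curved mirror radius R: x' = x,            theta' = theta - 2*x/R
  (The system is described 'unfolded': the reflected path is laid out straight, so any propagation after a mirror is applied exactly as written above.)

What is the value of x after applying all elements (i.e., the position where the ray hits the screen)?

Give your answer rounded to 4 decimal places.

Answer: 7.5798

Derivation:
Initial: x=6.0000 theta=-0.4000
After 1 (propagate distance d=40): x=-10.0000 theta=-0.4000
After 2 (thin lens f=20): x=-10.0000 theta=0.1000
After 3 (propagate distance d=38): x=-6.2000 theta=0.1000
After 4 (thin lens f=24): x=-6.2000 theta=43/120 (≈0.3583)
After 5 (propagate distance d=24): x=2.4000 theta=43/120 (≈0.3583)
After 6 (thin lens f=28): x=2.4000 theta=229/840 (≈0.2726)
After 7 (propagate distance d=19 (to screen)): x=6367/840 (≈7.5798) theta=229/840 (≈0.2726)
Rounded to 4 decimal places: x = 7.5798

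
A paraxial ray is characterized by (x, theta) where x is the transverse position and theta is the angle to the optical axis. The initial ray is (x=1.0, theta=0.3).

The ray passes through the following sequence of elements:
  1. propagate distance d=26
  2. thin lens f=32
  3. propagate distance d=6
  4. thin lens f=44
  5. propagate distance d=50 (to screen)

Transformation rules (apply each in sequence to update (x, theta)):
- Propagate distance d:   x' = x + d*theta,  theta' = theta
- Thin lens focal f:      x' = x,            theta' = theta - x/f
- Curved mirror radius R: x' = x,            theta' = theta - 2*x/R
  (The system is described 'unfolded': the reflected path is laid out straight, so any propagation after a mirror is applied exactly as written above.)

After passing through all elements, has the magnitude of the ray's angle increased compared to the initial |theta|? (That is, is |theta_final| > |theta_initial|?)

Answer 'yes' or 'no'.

Answer: no

Derivation:
Initial: x=1.0000 theta=0.3000
After 1 (propagate distance d=26): x=8.8000 theta=0.3000
After 2 (thin lens f=32): x=8.8000 theta=0.0250
After 3 (propagate distance d=6): x=8.9500 theta=0.0250
After 4 (thin lens f=44): x=8.9500 theta=-157/880 (≈-0.1784)
After 5 (propagate distance d=50 (to screen)): x=13/440 (≈0.0295) theta=-157/880 (≈-0.1784)
|theta_initial|=0.3000 |theta_final|=157/880 (≈0.1784) -> not increased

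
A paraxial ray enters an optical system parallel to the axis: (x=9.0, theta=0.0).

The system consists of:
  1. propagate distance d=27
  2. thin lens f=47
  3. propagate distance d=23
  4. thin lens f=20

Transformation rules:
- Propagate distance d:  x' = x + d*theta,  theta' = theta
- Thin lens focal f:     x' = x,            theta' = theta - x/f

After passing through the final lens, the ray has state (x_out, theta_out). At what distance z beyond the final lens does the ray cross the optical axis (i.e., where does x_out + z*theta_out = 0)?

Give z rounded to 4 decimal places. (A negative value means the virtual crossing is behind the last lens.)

Answer: 10.9091

Derivation:
Initial: x=9.0000 theta=0.0000
After 1 (propagate distance d=27): x=9.0000 theta=0.0000
After 2 (thin lens f=47): x=9.0000 theta=-9/47 (≈-0.1915)
After 3 (propagate distance d=23): x=216/47 (≈4.5957) theta=-9/47 (≈-0.1915)
After 4 (thin lens f=20): x=216/47 (≈4.5957) theta=-99/235 (≈-0.4213)
z_focus = -x_out/theta_out = -(216/47)/(-99/235) = 120/11 ≈ 10.9091
Rounded to 4 decimal places: z = 10.9091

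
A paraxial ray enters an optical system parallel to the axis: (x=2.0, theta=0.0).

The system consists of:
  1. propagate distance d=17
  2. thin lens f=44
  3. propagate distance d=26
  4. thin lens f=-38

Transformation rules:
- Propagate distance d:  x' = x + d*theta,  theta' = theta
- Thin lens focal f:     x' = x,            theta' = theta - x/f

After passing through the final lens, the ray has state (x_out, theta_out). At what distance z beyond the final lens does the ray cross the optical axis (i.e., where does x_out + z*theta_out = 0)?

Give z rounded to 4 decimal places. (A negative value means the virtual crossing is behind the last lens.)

Answer: 34.2000

Derivation:
Initial: x=2.0000 theta=0.0000
After 1 (propagate distance d=17): x=2.0000 theta=0.0000
After 2 (thin lens f=44): x=2.0000 theta=-1/22 (≈-0.0455)
After 3 (propagate distance d=26): x=9/11 (≈0.8182) theta=-1/22 (≈-0.0455)
After 4 (thin lens f=-38): x=9/11 (≈0.8182) theta=-5/209 (≈-0.0239)
z_focus = -x_out/theta_out = -(9/11)/(-5/209) = 34.2000
Rounded to 4 decimal places: z = 34.2000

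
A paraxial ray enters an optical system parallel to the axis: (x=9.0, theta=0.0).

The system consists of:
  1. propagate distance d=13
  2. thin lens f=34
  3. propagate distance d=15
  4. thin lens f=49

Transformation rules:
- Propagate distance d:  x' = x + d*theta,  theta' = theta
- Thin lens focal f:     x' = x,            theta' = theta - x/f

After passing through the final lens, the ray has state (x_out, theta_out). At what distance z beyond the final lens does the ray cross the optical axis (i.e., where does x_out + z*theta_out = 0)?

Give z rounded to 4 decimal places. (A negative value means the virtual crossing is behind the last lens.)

Initial: x=9.0000 theta=0.0000
After 1 (propagate distance d=13): x=9.0000 theta=0.0000
After 2 (thin lens f=34): x=9.0000 theta=-9/34 (≈-0.2647)
After 3 (propagate distance d=15): x=171/34 (≈5.0294) theta=-9/34 (≈-0.2647)
After 4 (thin lens f=49): x=171/34 (≈5.0294) theta=-18/49 (≈-0.3673)
z_focus = -x_out/theta_out = -(171/34)/(-18/49) = 931/68 ≈ 13.6912
Rounded to 4 decimal places: z = 13.6912

Answer: 13.6912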